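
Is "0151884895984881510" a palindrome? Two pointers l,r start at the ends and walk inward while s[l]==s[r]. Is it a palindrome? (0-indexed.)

l=0 r=18: '0'=='0', l++,r--
l=1 r=17: '1'=='1', l++,r--
l=2 r=16: '5'=='5', l++,r--
l=3 r=15: '1'=='1', l++,r--
l=4 r=14: '8'=='8', l++,r--
l=5 r=13: '8'=='8', l++,r--
l=6 r=12: '4'=='4', l++,r--
l=7 r=11: '8'=='8', l++,r--
l=8 r=10: '9'=='9', l++,r--

palindrome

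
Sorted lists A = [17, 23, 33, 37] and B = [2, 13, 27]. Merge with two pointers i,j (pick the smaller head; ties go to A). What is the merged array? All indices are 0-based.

[2, 13, 17, 23, 27, 33, 37]

[i=0,j=0] A[i]=17>B[j]=2 take 2 → j++
[i=0,j=1] A[i]=17>B[j]=13 take 13 → j++
[i=0,j=2] A[i]=17<=B[j]=27 take 17 → i++
[i=1,j=2] A[i]=23<=B[j]=27 take 23 → i++
[i=2,j=2] A[i]=33>B[j]=27 take 27 → j++
[i=2,j=3] B done, take A[i]=33 → i++
[i=3,j=3] B done, take A[i]=37 → i++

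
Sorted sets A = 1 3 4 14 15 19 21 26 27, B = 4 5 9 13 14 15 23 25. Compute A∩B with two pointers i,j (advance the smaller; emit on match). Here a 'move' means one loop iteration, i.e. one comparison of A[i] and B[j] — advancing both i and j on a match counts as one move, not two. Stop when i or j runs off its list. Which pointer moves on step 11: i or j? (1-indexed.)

i=1 j=1: 1<4, i++
i=2 j=1: 3<4, i++
i=3 j=1: 4==4 emit, i++,j++
i=4 j=2: 14>5, j++
i=4 j=3: 14>9, j++
i=4 j=4: 14>13, j++
i=4 j=5: 14==14 emit, i++,j++
i=5 j=6: 15==15 emit, i++,j++
i=6 j=7: 19<23, i++
i=7 j=7: 21<23, i++
i=8 j=7: 26>23, j++

j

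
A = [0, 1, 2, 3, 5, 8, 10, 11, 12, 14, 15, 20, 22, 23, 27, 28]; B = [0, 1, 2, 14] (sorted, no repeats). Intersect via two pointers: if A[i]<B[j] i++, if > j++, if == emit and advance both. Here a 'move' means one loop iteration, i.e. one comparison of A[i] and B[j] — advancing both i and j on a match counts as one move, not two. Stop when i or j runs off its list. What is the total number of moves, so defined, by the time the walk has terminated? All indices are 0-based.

i=0 j=0: 0==0 emit, i++,j++
i=1 j=1: 1==1 emit, i++,j++
i=2 j=2: 2==2 emit, i++,j++
i=3 j=3: 3<14, i++
i=4 j=3: 5<14, i++
i=5 j=3: 8<14, i++
i=6 j=3: 10<14, i++
i=7 j=3: 11<14, i++
i=8 j=3: 12<14, i++
i=9 j=3: 14==14 emit, i++,j++

10 moves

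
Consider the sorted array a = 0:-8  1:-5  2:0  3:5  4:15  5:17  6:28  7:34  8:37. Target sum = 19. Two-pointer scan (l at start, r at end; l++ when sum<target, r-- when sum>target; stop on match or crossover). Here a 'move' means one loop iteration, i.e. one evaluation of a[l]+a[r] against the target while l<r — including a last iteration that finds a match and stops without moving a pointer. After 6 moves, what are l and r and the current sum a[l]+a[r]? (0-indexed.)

l=3, r=5, sum=22

[0,8] -8+37=29 >19 → r--
[0,7] -8+34=26 >19 → r--
[0,6] -8+28=20 >19 → r--
[0,5] -8+17=9 <19 → l++
[1,5] -5+17=12 <19 → l++
[2,5] 0+17=17 <19 → l++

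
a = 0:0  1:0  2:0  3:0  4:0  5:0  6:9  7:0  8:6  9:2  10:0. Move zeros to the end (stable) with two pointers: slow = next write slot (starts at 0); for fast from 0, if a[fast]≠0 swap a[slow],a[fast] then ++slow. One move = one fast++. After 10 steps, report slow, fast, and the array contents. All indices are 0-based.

slow=3, fast=10, a=[9, 6, 2, 0, 0, 0, 0, 0, 0, 0, 0]

(s=0,f=0) a[fast]=0 → fast++
(s=0,f=1) a[fast]=0 → fast++
(s=0,f=2) a[fast]=0 → fast++
(s=0,f=3) a[fast]=0 → fast++
(s=0,f=4) a[fast]=0 → fast++
(s=0,f=5) a[fast]=0 → fast++
(s=0,f=6) a[fast]=9≠0 swap→a[0]=9 → slow++,fast++
(s=1,f=7) a[fast]=0 → fast++
(s=1,f=8) a[fast]=6≠0 swap→a[1]=6 → slow++,fast++
(s=2,f=9) a[fast]=2≠0 swap→a[2]=2 → slow++,fast++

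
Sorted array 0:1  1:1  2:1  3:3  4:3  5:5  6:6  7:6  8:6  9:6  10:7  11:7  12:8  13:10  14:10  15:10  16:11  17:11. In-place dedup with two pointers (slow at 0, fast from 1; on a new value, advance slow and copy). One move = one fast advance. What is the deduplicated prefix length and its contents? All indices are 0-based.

length 8; prefix = [1, 3, 5, 6, 7, 8, 10, 11]

slow=0 fast=1: a[fast]=1=a[slow] dup, fast++
slow=0 fast=2: a[fast]=1=a[slow] dup, fast++
slow=0 fast=3: a[fast]=3≠a[slow]=1 write a[1]=3, slow++,fast++
slow=1 fast=4: a[fast]=3=a[slow] dup, fast++
slow=1 fast=5: a[fast]=5≠a[slow]=3 write a[2]=5, slow++,fast++
slow=2 fast=6: a[fast]=6≠a[slow]=5 write a[3]=6, slow++,fast++
slow=3 fast=7: a[fast]=6=a[slow] dup, fast++
slow=3 fast=8: a[fast]=6=a[slow] dup, fast++
slow=3 fast=9: a[fast]=6=a[slow] dup, fast++
slow=3 fast=10: a[fast]=7≠a[slow]=6 write a[4]=7, slow++,fast++
slow=4 fast=11: a[fast]=7=a[slow] dup, fast++
slow=4 fast=12: a[fast]=8≠a[slow]=7 write a[5]=8, slow++,fast++
slow=5 fast=13: a[fast]=10≠a[slow]=8 write a[6]=10, slow++,fast++
slow=6 fast=14: a[fast]=10=a[slow] dup, fast++
slow=6 fast=15: a[fast]=10=a[slow] dup, fast++
slow=6 fast=16: a[fast]=11≠a[slow]=10 write a[7]=11, slow++,fast++
slow=7 fast=17: a[fast]=11=a[slow] dup, fast++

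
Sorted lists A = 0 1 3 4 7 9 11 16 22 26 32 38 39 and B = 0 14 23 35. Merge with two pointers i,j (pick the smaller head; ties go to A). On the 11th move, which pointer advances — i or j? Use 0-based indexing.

[i=0,j=0] A[i]=0<=B[j]=0 take 0 → i++
[i=1,j=0] A[i]=1>B[j]=0 take 0 → j++
[i=1,j=1] A[i]=1<=B[j]=14 take 1 → i++
[i=2,j=1] A[i]=3<=B[j]=14 take 3 → i++
[i=3,j=1] A[i]=4<=B[j]=14 take 4 → i++
[i=4,j=1] A[i]=7<=B[j]=14 take 7 → i++
[i=5,j=1] A[i]=9<=B[j]=14 take 9 → i++
[i=6,j=1] A[i]=11<=B[j]=14 take 11 → i++
[i=7,j=1] A[i]=16>B[j]=14 take 14 → j++
[i=7,j=2] A[i]=16<=B[j]=23 take 16 → i++
[i=8,j=2] A[i]=22<=B[j]=23 take 22 → i++

i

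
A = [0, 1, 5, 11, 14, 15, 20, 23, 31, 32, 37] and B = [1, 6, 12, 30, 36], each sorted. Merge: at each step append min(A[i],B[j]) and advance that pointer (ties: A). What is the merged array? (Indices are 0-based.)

i=0 j=0: A[i]=0<=B[j]=1 take 0, i++
i=1 j=0: A[i]=1<=B[j]=1 take 1, i++
i=2 j=0: A[i]=5>B[j]=1 take 1, j++
i=2 j=1: A[i]=5<=B[j]=6 take 5, i++
i=3 j=1: A[i]=11>B[j]=6 take 6, j++
i=3 j=2: A[i]=11<=B[j]=12 take 11, i++
i=4 j=2: A[i]=14>B[j]=12 take 12, j++
i=4 j=3: A[i]=14<=B[j]=30 take 14, i++
i=5 j=3: A[i]=15<=B[j]=30 take 15, i++
i=6 j=3: A[i]=20<=B[j]=30 take 20, i++
i=7 j=3: A[i]=23<=B[j]=30 take 23, i++
i=8 j=3: A[i]=31>B[j]=30 take 30, j++
i=8 j=4: A[i]=31<=B[j]=36 take 31, i++
i=9 j=4: A[i]=32<=B[j]=36 take 32, i++
i=10 j=4: A[i]=37>B[j]=36 take 36, j++
i=10 j=5: B done, take A[i]=37, i++

[0, 1, 1, 5, 6, 11, 12, 14, 15, 20, 23, 30, 31, 32, 36, 37]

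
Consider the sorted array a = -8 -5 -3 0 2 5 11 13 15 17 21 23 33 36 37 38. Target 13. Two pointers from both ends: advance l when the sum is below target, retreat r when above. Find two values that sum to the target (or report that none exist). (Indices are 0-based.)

(-8, 21)

[0,15] -8+38=30 >13 → r--
[0,14] -8+37=29 >13 → r--
[0,13] -8+36=28 >13 → r--
[0,12] -8+33=25 >13 → r--
[0,11] -8+23=15 >13 → r--
[0,10] -8+21=13 → found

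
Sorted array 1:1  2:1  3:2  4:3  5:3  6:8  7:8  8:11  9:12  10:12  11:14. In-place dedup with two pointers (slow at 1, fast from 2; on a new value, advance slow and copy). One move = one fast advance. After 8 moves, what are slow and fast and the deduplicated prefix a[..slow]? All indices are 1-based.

slow=1 fast=2: a[fast]=1=a[slow] dup, fast++
slow=1 fast=3: a[fast]=2≠a[slow]=1 write a[2]=2, slow++,fast++
slow=2 fast=4: a[fast]=3≠a[slow]=2 write a[3]=3, slow++,fast++
slow=3 fast=5: a[fast]=3=a[slow] dup, fast++
slow=3 fast=6: a[fast]=8≠a[slow]=3 write a[4]=8, slow++,fast++
slow=4 fast=7: a[fast]=8=a[slow] dup, fast++
slow=4 fast=8: a[fast]=11≠a[slow]=8 write a[5]=11, slow++,fast++
slow=5 fast=9: a[fast]=12≠a[slow]=11 write a[6]=12, slow++,fast++

slow=6, fast=10, prefix=[1, 2, 3, 8, 11, 12]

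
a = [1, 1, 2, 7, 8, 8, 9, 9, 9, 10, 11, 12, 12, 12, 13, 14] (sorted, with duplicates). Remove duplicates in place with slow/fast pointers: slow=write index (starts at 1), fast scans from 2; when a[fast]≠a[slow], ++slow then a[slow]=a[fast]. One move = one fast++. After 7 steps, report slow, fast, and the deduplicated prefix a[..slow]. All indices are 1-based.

slow=5, fast=9, prefix=[1, 2, 7, 8, 9]

(s=1,f=2) a[fast]=1=a[slow] dup → fast++
(s=1,f=3) a[fast]=2≠a[slow]=1 write a[2]=2 → slow++,fast++
(s=2,f=4) a[fast]=7≠a[slow]=2 write a[3]=7 → slow++,fast++
(s=3,f=5) a[fast]=8≠a[slow]=7 write a[4]=8 → slow++,fast++
(s=4,f=6) a[fast]=8=a[slow] dup → fast++
(s=4,f=7) a[fast]=9≠a[slow]=8 write a[5]=9 → slow++,fast++
(s=5,f=8) a[fast]=9=a[slow] dup → fast++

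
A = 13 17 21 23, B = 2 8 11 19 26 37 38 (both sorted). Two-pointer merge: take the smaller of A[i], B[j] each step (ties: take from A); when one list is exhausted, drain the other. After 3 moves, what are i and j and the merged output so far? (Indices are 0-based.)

[i=0,j=0] A[i]=13>B[j]=2 take 2 → j++
[i=0,j=1] A[i]=13>B[j]=8 take 8 → j++
[i=0,j=2] A[i]=13>B[j]=11 take 11 → j++

i=0, j=3, merged so far=[2, 8, 11]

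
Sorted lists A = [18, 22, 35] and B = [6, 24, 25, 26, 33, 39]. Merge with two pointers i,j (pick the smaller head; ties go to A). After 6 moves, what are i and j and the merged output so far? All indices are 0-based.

i=2, j=4, merged so far=[6, 18, 22, 24, 25, 26]

i=0 j=0: A[i]=18>B[j]=6 take 6, j++
i=0 j=1: A[i]=18<=B[j]=24 take 18, i++
i=1 j=1: A[i]=22<=B[j]=24 take 22, i++
i=2 j=1: A[i]=35>B[j]=24 take 24, j++
i=2 j=2: A[i]=35>B[j]=25 take 25, j++
i=2 j=3: A[i]=35>B[j]=26 take 26, j++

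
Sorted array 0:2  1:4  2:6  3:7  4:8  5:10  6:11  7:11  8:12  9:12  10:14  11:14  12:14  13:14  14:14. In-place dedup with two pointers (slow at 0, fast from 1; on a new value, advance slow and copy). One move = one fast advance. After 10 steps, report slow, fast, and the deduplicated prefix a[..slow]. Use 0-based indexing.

slow=8, fast=11, prefix=[2, 4, 6, 7, 8, 10, 11, 12, 14]

slow=0 fast=1: a[fast]=4≠a[slow]=2 write a[1]=4, slow++,fast++
slow=1 fast=2: a[fast]=6≠a[slow]=4 write a[2]=6, slow++,fast++
slow=2 fast=3: a[fast]=7≠a[slow]=6 write a[3]=7, slow++,fast++
slow=3 fast=4: a[fast]=8≠a[slow]=7 write a[4]=8, slow++,fast++
slow=4 fast=5: a[fast]=10≠a[slow]=8 write a[5]=10, slow++,fast++
slow=5 fast=6: a[fast]=11≠a[slow]=10 write a[6]=11, slow++,fast++
slow=6 fast=7: a[fast]=11=a[slow] dup, fast++
slow=6 fast=8: a[fast]=12≠a[slow]=11 write a[7]=12, slow++,fast++
slow=7 fast=9: a[fast]=12=a[slow] dup, fast++
slow=7 fast=10: a[fast]=14≠a[slow]=12 write a[8]=14, slow++,fast++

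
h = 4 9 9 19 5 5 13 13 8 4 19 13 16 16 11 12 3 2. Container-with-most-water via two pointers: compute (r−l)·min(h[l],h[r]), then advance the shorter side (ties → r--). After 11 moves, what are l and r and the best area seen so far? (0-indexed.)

l=0 r=17: min(4,2)*17=34 best=34 *, r--
l=0 r=16: min(4,3)*16=48 best=48 *, r--
l=0 r=15: min(4,12)*15=60 best=60 *, l++
l=1 r=15: min(9,12)*14=126 best=126 *, l++
l=2 r=15: min(9,12)*13=117 best=126, l++
l=3 r=15: min(19,12)*12=144 best=144 *, r--
l=3 r=14: min(19,11)*11=121 best=144, r--
l=3 r=13: min(19,16)*10=160 best=160 *, r--
l=3 r=12: min(19,16)*9=144 best=160, r--
l=3 r=11: min(19,13)*8=104 best=160, r--
l=3 r=10: min(19,19)*7=133 best=160, r--

l=3, r=9, best area=160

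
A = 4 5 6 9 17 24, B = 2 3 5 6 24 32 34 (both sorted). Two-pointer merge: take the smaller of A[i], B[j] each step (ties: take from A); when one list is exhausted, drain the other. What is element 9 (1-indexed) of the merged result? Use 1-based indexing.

i=1 j=1: A[i]=4>B[j]=2 take 2, j++
i=1 j=2: A[i]=4>B[j]=3 take 3, j++
i=1 j=3: A[i]=4<=B[j]=5 take 4, i++
i=2 j=3: A[i]=5<=B[j]=5 take 5, i++
i=3 j=3: A[i]=6>B[j]=5 take 5, j++
i=3 j=4: A[i]=6<=B[j]=6 take 6, i++
i=4 j=4: A[i]=9>B[j]=6 take 6, j++
i=4 j=5: A[i]=9<=B[j]=24 take 9, i++
i=5 j=5: A[i]=17<=B[j]=24 take 17, i++
i=6 j=5: A[i]=24<=B[j]=24 take 24, i++
i=7 j=5: A done, take B[j]=24, j++
i=7 j=6: A done, take B[j]=32, j++
i=7 j=7: A done, take B[j]=34, j++

merged[9] = 17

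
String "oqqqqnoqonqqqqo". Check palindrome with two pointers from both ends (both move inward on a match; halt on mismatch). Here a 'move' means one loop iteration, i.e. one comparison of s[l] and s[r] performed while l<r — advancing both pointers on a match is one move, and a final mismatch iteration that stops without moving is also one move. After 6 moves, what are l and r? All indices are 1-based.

l=1 r=15: 'o'=='o', l++,r--
l=2 r=14: 'q'=='q', l++,r--
l=3 r=13: 'q'=='q', l++,r--
l=4 r=12: 'q'=='q', l++,r--
l=5 r=11: 'q'=='q', l++,r--
l=6 r=10: 'n'=='n', l++,r--

l=7, r=9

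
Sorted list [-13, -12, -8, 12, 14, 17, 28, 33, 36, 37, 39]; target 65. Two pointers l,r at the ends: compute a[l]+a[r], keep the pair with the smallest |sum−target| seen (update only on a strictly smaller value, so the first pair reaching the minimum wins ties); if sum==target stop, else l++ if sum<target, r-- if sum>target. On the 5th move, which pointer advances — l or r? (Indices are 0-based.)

[0,10] -13+39=26 d=39 * → l++
[1,10] -12+39=27 d=38 * → l++
[2,10] -8+39=31 d=34 * → l++
[3,10] 12+39=51 d=14 * → l++
[4,10] 14+39=53 d=12 * → l++

l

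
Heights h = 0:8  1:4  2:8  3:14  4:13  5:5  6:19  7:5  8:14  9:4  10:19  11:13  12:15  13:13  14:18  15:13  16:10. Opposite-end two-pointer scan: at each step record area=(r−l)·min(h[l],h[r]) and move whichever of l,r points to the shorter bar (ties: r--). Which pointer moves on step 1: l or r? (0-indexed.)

l=0 r=16: min(8,10)*16=128 best=128 *, l++

l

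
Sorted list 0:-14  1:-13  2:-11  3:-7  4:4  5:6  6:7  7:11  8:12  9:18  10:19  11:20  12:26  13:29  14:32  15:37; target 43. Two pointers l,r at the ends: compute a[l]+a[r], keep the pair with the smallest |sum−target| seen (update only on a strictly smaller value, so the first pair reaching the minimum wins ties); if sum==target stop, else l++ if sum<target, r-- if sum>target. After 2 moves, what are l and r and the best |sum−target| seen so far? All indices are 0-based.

[0,15] -14+37=23 d=20 * → l++
[1,15] -13+37=24 d=19 * → l++

l=2, r=15, best |Δ|=19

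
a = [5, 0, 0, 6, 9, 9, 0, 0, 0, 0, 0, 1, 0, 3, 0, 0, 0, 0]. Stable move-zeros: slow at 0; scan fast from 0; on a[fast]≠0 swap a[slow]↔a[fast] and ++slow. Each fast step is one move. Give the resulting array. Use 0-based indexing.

[5, 6, 9, 9, 1, 3, 0, 0, 0, 0, 0, 0, 0, 0, 0, 0, 0, 0]

slow=0 fast=0: a[fast]=5≠0 swap→a[0]=5, slow++,fast++
slow=1 fast=1: a[fast]=0, fast++
slow=1 fast=2: a[fast]=0, fast++
slow=1 fast=3: a[fast]=6≠0 swap→a[1]=6, slow++,fast++
slow=2 fast=4: a[fast]=9≠0 swap→a[2]=9, slow++,fast++
slow=3 fast=5: a[fast]=9≠0 swap→a[3]=9, slow++,fast++
slow=4 fast=6: a[fast]=0, fast++
slow=4 fast=7: a[fast]=0, fast++
slow=4 fast=8: a[fast]=0, fast++
slow=4 fast=9: a[fast]=0, fast++
slow=4 fast=10: a[fast]=0, fast++
slow=4 fast=11: a[fast]=1≠0 swap→a[4]=1, slow++,fast++
slow=5 fast=12: a[fast]=0, fast++
slow=5 fast=13: a[fast]=3≠0 swap→a[5]=3, slow++,fast++
slow=6 fast=14: a[fast]=0, fast++
slow=6 fast=15: a[fast]=0, fast++
slow=6 fast=16: a[fast]=0, fast++
slow=6 fast=17: a[fast]=0, fast++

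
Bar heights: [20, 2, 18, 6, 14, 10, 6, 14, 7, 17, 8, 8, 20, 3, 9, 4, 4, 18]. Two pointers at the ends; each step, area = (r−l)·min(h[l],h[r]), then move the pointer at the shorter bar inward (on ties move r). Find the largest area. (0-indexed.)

max area = 306

[0,17] min(20,18)*17=306 best=306 * → r--
[0,16] min(20,4)*16=64 best=306 → r--
[0,15] min(20,4)*15=60 best=306 → r--
[0,14] min(20,9)*14=126 best=306 → r--
[0,13] min(20,3)*13=39 best=306 → r--
[0,12] min(20,20)*12=240 best=306 → r--
[0,11] min(20,8)*11=88 best=306 → r--
[0,10] min(20,8)*10=80 best=306 → r--
[0,9] min(20,17)*9=153 best=306 → r--
[0,8] min(20,7)*8=56 best=306 → r--
[0,7] min(20,14)*7=98 best=306 → r--
[0,6] min(20,6)*6=36 best=306 → r--
[0,5] min(20,10)*5=50 best=306 → r--
[0,4] min(20,14)*4=56 best=306 → r--
[0,3] min(20,6)*3=18 best=306 → r--
[0,2] min(20,18)*2=36 best=306 → r--
[0,1] min(20,2)*1=2 best=306 → r--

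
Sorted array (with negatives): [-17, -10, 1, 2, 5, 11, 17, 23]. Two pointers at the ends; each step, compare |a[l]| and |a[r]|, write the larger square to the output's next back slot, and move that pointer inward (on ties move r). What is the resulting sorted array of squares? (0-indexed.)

l=0 r=7: |-17|<=|23| out[7]=529, r--
l=0 r=6: |-17|<=|17| out[6]=289, r--
l=0 r=5: |-17|>|11| out[5]=289, l++
l=1 r=5: |-10|<=|11| out[4]=121, r--
l=1 r=4: |-10|>|5| out[3]=100, l++
l=2 r=4: |1|<=|5| out[2]=25, r--
l=2 r=3: |1|<=|2| out[1]=4, r--
l=2 r=2: |1|<=|1| out[0]=1, r--

[1, 4, 25, 100, 121, 289, 289, 529]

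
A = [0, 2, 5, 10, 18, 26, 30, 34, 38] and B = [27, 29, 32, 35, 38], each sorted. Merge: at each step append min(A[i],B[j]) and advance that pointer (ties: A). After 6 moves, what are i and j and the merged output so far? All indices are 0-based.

i=0 j=0: A[i]=0<=B[j]=27 take 0, i++
i=1 j=0: A[i]=2<=B[j]=27 take 2, i++
i=2 j=0: A[i]=5<=B[j]=27 take 5, i++
i=3 j=0: A[i]=10<=B[j]=27 take 10, i++
i=4 j=0: A[i]=18<=B[j]=27 take 18, i++
i=5 j=0: A[i]=26<=B[j]=27 take 26, i++

i=6, j=0, merged so far=[0, 2, 5, 10, 18, 26]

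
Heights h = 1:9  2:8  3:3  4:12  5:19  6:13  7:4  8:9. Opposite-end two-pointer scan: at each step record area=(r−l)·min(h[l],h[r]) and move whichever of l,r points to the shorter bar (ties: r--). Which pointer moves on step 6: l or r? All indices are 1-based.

l=1 r=8: min(9,9)*7=63 best=63 *, r--
l=1 r=7: min(9,4)*6=24 best=63, r--
l=1 r=6: min(9,13)*5=45 best=63, l++
l=2 r=6: min(8,13)*4=32 best=63, l++
l=3 r=6: min(3,13)*3=9 best=63, l++
l=4 r=6: min(12,13)*2=24 best=63, l++

l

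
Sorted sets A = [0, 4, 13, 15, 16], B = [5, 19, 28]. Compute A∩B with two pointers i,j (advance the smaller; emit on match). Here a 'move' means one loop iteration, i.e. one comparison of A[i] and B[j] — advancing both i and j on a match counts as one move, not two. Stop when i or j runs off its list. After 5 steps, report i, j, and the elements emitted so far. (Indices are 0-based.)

[i=0,j=0] 0<5 → i++
[i=1,j=0] 4<5 → i++
[i=2,j=0] 13>5 → j++
[i=2,j=1] 13<19 → i++
[i=3,j=1] 15<19 → i++

i=4, j=1, emitted=[]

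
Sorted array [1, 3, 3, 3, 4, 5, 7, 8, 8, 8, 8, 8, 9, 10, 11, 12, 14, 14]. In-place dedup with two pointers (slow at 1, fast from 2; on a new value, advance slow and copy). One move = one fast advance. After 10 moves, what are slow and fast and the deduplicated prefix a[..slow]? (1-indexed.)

slow=6, fast=12, prefix=[1, 3, 4, 5, 7, 8]

(s=1,f=2) a[fast]=3≠a[slow]=1 write a[2]=3 → slow++,fast++
(s=2,f=3) a[fast]=3=a[slow] dup → fast++
(s=2,f=4) a[fast]=3=a[slow] dup → fast++
(s=2,f=5) a[fast]=4≠a[slow]=3 write a[3]=4 → slow++,fast++
(s=3,f=6) a[fast]=5≠a[slow]=4 write a[4]=5 → slow++,fast++
(s=4,f=7) a[fast]=7≠a[slow]=5 write a[5]=7 → slow++,fast++
(s=5,f=8) a[fast]=8≠a[slow]=7 write a[6]=8 → slow++,fast++
(s=6,f=9) a[fast]=8=a[slow] dup → fast++
(s=6,f=10) a[fast]=8=a[slow] dup → fast++
(s=6,f=11) a[fast]=8=a[slow] dup → fast++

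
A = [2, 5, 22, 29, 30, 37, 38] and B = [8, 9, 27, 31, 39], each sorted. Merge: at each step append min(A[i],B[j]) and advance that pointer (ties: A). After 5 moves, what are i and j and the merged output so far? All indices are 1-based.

i=4, j=3, merged so far=[2, 5, 8, 9, 22]

i=1 j=1: A[i]=2<=B[j]=8 take 2, i++
i=2 j=1: A[i]=5<=B[j]=8 take 5, i++
i=3 j=1: A[i]=22>B[j]=8 take 8, j++
i=3 j=2: A[i]=22>B[j]=9 take 9, j++
i=3 j=3: A[i]=22<=B[j]=27 take 22, i++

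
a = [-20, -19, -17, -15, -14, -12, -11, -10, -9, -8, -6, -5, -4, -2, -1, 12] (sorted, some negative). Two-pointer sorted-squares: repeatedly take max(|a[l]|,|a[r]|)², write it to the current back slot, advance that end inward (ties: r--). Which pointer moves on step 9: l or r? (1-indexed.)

l

[1,16] |-20|>|12| out[16]=400 → l++
[2,16] |-19|>|12| out[15]=361 → l++
[3,16] |-17|>|12| out[14]=289 → l++
[4,16] |-15|>|12| out[13]=225 → l++
[5,16] |-14|>|12| out[12]=196 → l++
[6,16] |-12|<=|12| out[11]=144 → r--
[6,15] |-12|>|-1| out[10]=144 → l++
[7,15] |-11|>|-1| out[9]=121 → l++
[8,15] |-10|>|-1| out[8]=100 → l++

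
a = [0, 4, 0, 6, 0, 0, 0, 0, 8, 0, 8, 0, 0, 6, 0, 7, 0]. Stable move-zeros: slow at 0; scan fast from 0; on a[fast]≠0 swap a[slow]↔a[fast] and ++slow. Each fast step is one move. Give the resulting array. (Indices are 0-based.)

(s=0,f=0) a[fast]=0 → fast++
(s=0,f=1) a[fast]=4≠0 swap→a[0]=4 → slow++,fast++
(s=1,f=2) a[fast]=0 → fast++
(s=1,f=3) a[fast]=6≠0 swap→a[1]=6 → slow++,fast++
(s=2,f=4) a[fast]=0 → fast++
(s=2,f=5) a[fast]=0 → fast++
(s=2,f=6) a[fast]=0 → fast++
(s=2,f=7) a[fast]=0 → fast++
(s=2,f=8) a[fast]=8≠0 swap→a[2]=8 → slow++,fast++
(s=3,f=9) a[fast]=0 → fast++
(s=3,f=10) a[fast]=8≠0 swap→a[3]=8 → slow++,fast++
(s=4,f=11) a[fast]=0 → fast++
(s=4,f=12) a[fast]=0 → fast++
(s=4,f=13) a[fast]=6≠0 swap→a[4]=6 → slow++,fast++
(s=5,f=14) a[fast]=0 → fast++
(s=5,f=15) a[fast]=7≠0 swap→a[5]=7 → slow++,fast++
(s=6,f=16) a[fast]=0 → fast++

[4, 6, 8, 8, 6, 7, 0, 0, 0, 0, 0, 0, 0, 0, 0, 0, 0]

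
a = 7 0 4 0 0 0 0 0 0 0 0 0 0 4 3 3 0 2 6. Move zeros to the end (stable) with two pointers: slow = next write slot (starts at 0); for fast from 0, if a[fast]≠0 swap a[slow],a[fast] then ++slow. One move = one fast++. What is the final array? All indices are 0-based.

(s=0,f=0) a[fast]=7≠0 swap→a[0]=7 → slow++,fast++
(s=1,f=1) a[fast]=0 → fast++
(s=1,f=2) a[fast]=4≠0 swap→a[1]=4 → slow++,fast++
(s=2,f=3) a[fast]=0 → fast++
(s=2,f=4) a[fast]=0 → fast++
(s=2,f=5) a[fast]=0 → fast++
(s=2,f=6) a[fast]=0 → fast++
(s=2,f=7) a[fast]=0 → fast++
(s=2,f=8) a[fast]=0 → fast++
(s=2,f=9) a[fast]=0 → fast++
(s=2,f=10) a[fast]=0 → fast++
(s=2,f=11) a[fast]=0 → fast++
(s=2,f=12) a[fast]=0 → fast++
(s=2,f=13) a[fast]=4≠0 swap→a[2]=4 → slow++,fast++
(s=3,f=14) a[fast]=3≠0 swap→a[3]=3 → slow++,fast++
(s=4,f=15) a[fast]=3≠0 swap→a[4]=3 → slow++,fast++
(s=5,f=16) a[fast]=0 → fast++
(s=5,f=17) a[fast]=2≠0 swap→a[5]=2 → slow++,fast++
(s=6,f=18) a[fast]=6≠0 swap→a[6]=6 → slow++,fast++

[7, 4, 4, 3, 3, 2, 6, 0, 0, 0, 0, 0, 0, 0, 0, 0, 0, 0, 0]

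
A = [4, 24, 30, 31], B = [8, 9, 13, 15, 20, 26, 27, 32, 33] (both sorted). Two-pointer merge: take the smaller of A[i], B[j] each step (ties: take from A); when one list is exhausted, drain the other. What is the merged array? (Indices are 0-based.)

[i=0,j=0] A[i]=4<=B[j]=8 take 4 → i++
[i=1,j=0] A[i]=24>B[j]=8 take 8 → j++
[i=1,j=1] A[i]=24>B[j]=9 take 9 → j++
[i=1,j=2] A[i]=24>B[j]=13 take 13 → j++
[i=1,j=3] A[i]=24>B[j]=15 take 15 → j++
[i=1,j=4] A[i]=24>B[j]=20 take 20 → j++
[i=1,j=5] A[i]=24<=B[j]=26 take 24 → i++
[i=2,j=5] A[i]=30>B[j]=26 take 26 → j++
[i=2,j=6] A[i]=30>B[j]=27 take 27 → j++
[i=2,j=7] A[i]=30<=B[j]=32 take 30 → i++
[i=3,j=7] A[i]=31<=B[j]=32 take 31 → i++
[i=4,j=7] A done, take B[j]=32 → j++
[i=4,j=8] A done, take B[j]=33 → j++

[4, 8, 9, 13, 15, 20, 24, 26, 27, 30, 31, 32, 33]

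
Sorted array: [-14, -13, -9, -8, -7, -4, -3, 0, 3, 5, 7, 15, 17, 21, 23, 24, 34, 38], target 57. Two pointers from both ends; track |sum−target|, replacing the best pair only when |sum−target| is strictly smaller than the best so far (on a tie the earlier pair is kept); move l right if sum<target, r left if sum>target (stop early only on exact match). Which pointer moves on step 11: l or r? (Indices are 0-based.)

l

[0,17] -14+38=24 d=33 * → l++
[1,17] -13+38=25 d=32 * → l++
[2,17] -9+38=29 d=28 * → l++
[3,17] -8+38=30 d=27 * → l++
[4,17] -7+38=31 d=26 * → l++
[5,17] -4+38=34 d=23 * → l++
[6,17] -3+38=35 d=22 * → l++
[7,17] 0+38=38 d=19 * → l++
[8,17] 3+38=41 d=16 * → l++
[9,17] 5+38=43 d=14 * → l++
[10,17] 7+38=45 d=12 * → l++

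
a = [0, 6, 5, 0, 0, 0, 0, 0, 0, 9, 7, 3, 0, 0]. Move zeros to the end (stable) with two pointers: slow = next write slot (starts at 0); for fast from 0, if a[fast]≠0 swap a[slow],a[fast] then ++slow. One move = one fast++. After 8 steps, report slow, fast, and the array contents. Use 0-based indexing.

slow=2, fast=8, a=[6, 5, 0, 0, 0, 0, 0, 0, 0, 9, 7, 3, 0, 0]

(s=0,f=0) a[fast]=0 → fast++
(s=0,f=1) a[fast]=6≠0 swap→a[0]=6 → slow++,fast++
(s=1,f=2) a[fast]=5≠0 swap→a[1]=5 → slow++,fast++
(s=2,f=3) a[fast]=0 → fast++
(s=2,f=4) a[fast]=0 → fast++
(s=2,f=5) a[fast]=0 → fast++
(s=2,f=6) a[fast]=0 → fast++
(s=2,f=7) a[fast]=0 → fast++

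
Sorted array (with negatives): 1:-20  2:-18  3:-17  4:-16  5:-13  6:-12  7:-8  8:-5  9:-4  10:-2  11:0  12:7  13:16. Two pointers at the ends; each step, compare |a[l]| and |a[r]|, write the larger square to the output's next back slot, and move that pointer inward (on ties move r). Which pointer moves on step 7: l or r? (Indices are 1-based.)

l=1 r=13: |-20|>|16| out[13]=400, l++
l=2 r=13: |-18|>|16| out[12]=324, l++
l=3 r=13: |-17|>|16| out[11]=289, l++
l=4 r=13: |-16|<=|16| out[10]=256, r--
l=4 r=12: |-16|>|7| out[9]=256, l++
l=5 r=12: |-13|>|7| out[8]=169, l++
l=6 r=12: |-12|>|7| out[7]=144, l++

l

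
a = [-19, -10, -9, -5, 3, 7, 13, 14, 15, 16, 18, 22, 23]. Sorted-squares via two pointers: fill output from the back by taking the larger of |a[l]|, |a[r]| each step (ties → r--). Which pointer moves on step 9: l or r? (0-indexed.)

l=0 r=12: |-19|<=|23| out[12]=529, r--
l=0 r=11: |-19|<=|22| out[11]=484, r--
l=0 r=10: |-19|>|18| out[10]=361, l++
l=1 r=10: |-10|<=|18| out[9]=324, r--
l=1 r=9: |-10|<=|16| out[8]=256, r--
l=1 r=8: |-10|<=|15| out[7]=225, r--
l=1 r=7: |-10|<=|14| out[6]=196, r--
l=1 r=6: |-10|<=|13| out[5]=169, r--
l=1 r=5: |-10|>|7| out[4]=100, l++

l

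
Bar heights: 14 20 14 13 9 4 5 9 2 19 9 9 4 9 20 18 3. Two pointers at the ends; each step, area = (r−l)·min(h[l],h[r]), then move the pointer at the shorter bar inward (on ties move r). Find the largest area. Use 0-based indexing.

max area = 260

[0,16] min(14,3)*16=48 best=48 * → r--
[0,15] min(14,18)*15=210 best=210 * → l++
[1,15] min(20,18)*14=252 best=252 * → r--
[1,14] min(20,20)*13=260 best=260 * → r--
[1,13] min(20,9)*12=108 best=260 → r--
[1,12] min(20,4)*11=44 best=260 → r--
[1,11] min(20,9)*10=90 best=260 → r--
[1,10] min(20,9)*9=81 best=260 → r--
[1,9] min(20,19)*8=152 best=260 → r--
[1,8] min(20,2)*7=14 best=260 → r--
[1,7] min(20,9)*6=54 best=260 → r--
[1,6] min(20,5)*5=25 best=260 → r--
[1,5] min(20,4)*4=16 best=260 → r--
[1,4] min(20,9)*3=27 best=260 → r--
[1,3] min(20,13)*2=26 best=260 → r--
[1,2] min(20,14)*1=14 best=260 → r--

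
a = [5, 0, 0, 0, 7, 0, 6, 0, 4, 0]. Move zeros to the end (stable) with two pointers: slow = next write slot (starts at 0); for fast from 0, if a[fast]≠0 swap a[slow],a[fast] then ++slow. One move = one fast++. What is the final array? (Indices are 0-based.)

slow=0 fast=0: a[fast]=5≠0 swap→a[0]=5, slow++,fast++
slow=1 fast=1: a[fast]=0, fast++
slow=1 fast=2: a[fast]=0, fast++
slow=1 fast=3: a[fast]=0, fast++
slow=1 fast=4: a[fast]=7≠0 swap→a[1]=7, slow++,fast++
slow=2 fast=5: a[fast]=0, fast++
slow=2 fast=6: a[fast]=6≠0 swap→a[2]=6, slow++,fast++
slow=3 fast=7: a[fast]=0, fast++
slow=3 fast=8: a[fast]=4≠0 swap→a[3]=4, slow++,fast++
slow=4 fast=9: a[fast]=0, fast++

[5, 7, 6, 4, 0, 0, 0, 0, 0, 0]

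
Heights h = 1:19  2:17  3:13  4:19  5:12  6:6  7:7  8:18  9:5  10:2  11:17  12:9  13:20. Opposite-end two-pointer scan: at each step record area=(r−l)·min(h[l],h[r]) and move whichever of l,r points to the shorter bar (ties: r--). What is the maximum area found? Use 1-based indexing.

max area = 228

[1,13] min(19,20)*12=228 best=228 * → l++
[2,13] min(17,20)*11=187 best=228 → l++
[3,13] min(13,20)*10=130 best=228 → l++
[4,13] min(19,20)*9=171 best=228 → l++
[5,13] min(12,20)*8=96 best=228 → l++
[6,13] min(6,20)*7=42 best=228 → l++
[7,13] min(7,20)*6=42 best=228 → l++
[8,13] min(18,20)*5=90 best=228 → l++
[9,13] min(5,20)*4=20 best=228 → l++
[10,13] min(2,20)*3=6 best=228 → l++
[11,13] min(17,20)*2=34 best=228 → l++
[12,13] min(9,20)*1=9 best=228 → l++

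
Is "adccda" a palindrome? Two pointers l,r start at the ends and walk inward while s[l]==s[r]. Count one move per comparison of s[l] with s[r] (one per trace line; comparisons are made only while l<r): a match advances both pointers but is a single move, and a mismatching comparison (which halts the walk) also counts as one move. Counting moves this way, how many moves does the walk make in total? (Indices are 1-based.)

3 moves

[1,6] 'a'=='a' → l++,r--
[2,5] 'd'=='d' → l++,r--
[3,4] 'c'=='c' → l++,r--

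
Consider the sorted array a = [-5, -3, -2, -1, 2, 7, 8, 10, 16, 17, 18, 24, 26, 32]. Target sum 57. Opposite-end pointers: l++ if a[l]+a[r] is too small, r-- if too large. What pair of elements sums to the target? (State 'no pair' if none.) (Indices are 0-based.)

no pair

[0,13] -5+32=27 <57 → l++
[1,13] -3+32=29 <57 → l++
[2,13] -2+32=30 <57 → l++
[3,13] -1+32=31 <57 → l++
[4,13] 2+32=34 <57 → l++
[5,13] 7+32=39 <57 → l++
[6,13] 8+32=40 <57 → l++
[7,13] 10+32=42 <57 → l++
[8,13] 16+32=48 <57 → l++
[9,13] 17+32=49 <57 → l++
[10,13] 18+32=50 <57 → l++
[11,13] 24+32=56 <57 → l++
[12,13] 26+32=58 >57 → r--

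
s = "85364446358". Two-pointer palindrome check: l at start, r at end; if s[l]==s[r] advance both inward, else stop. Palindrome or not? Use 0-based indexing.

palindrome

[0,10] '8'=='8' → l++,r--
[1,9] '5'=='5' → l++,r--
[2,8] '3'=='3' → l++,r--
[3,7] '6'=='6' → l++,r--
[4,6] '4'=='4' → l++,r--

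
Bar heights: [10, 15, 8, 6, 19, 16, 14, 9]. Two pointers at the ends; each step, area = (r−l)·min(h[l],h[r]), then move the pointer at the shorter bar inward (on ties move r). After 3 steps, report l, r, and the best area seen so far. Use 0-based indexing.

l=1, r=5, best area=70

l=0 r=7: min(10,9)*7=63 best=63 *, r--
l=0 r=6: min(10,14)*6=60 best=63, l++
l=1 r=6: min(15,14)*5=70 best=70 *, r--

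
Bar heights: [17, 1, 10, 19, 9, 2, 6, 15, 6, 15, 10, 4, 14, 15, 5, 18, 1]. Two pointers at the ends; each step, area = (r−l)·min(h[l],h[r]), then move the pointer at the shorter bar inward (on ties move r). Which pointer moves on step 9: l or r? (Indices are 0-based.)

[0,16] min(17,1)*16=16 best=16 * → r--
[0,15] min(17,18)*15=255 best=255 * → l++
[1,15] min(1,18)*14=14 best=255 → l++
[2,15] min(10,18)*13=130 best=255 → l++
[3,15] min(19,18)*12=216 best=255 → r--
[3,14] min(19,5)*11=55 best=255 → r--
[3,13] min(19,15)*10=150 best=255 → r--
[3,12] min(19,14)*9=126 best=255 → r--
[3,11] min(19,4)*8=32 best=255 → r--

r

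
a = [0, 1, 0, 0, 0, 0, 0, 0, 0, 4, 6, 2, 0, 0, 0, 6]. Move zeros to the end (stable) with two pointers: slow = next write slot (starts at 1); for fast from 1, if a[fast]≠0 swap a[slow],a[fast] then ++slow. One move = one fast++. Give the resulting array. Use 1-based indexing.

[1, 4, 6, 2, 6, 0, 0, 0, 0, 0, 0, 0, 0, 0, 0, 0]

slow=1 fast=1: a[fast]=0, fast++
slow=1 fast=2: a[fast]=1≠0 swap→a[1]=1, slow++,fast++
slow=2 fast=3: a[fast]=0, fast++
slow=2 fast=4: a[fast]=0, fast++
slow=2 fast=5: a[fast]=0, fast++
slow=2 fast=6: a[fast]=0, fast++
slow=2 fast=7: a[fast]=0, fast++
slow=2 fast=8: a[fast]=0, fast++
slow=2 fast=9: a[fast]=0, fast++
slow=2 fast=10: a[fast]=4≠0 swap→a[2]=4, slow++,fast++
slow=3 fast=11: a[fast]=6≠0 swap→a[3]=6, slow++,fast++
slow=4 fast=12: a[fast]=2≠0 swap→a[4]=2, slow++,fast++
slow=5 fast=13: a[fast]=0, fast++
slow=5 fast=14: a[fast]=0, fast++
slow=5 fast=15: a[fast]=0, fast++
slow=5 fast=16: a[fast]=6≠0 swap→a[5]=6, slow++,fast++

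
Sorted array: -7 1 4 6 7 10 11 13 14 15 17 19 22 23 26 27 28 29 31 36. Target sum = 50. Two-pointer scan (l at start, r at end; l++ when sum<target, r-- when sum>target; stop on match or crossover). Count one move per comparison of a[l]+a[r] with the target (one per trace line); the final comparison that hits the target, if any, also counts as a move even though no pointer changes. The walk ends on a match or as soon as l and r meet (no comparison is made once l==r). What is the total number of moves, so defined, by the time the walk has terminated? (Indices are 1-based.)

9 moves

[1,20] -7+36=29 <50 → l++
[2,20] 1+36=37 <50 → l++
[3,20] 4+36=40 <50 → l++
[4,20] 6+36=42 <50 → l++
[5,20] 7+36=43 <50 → l++
[6,20] 10+36=46 <50 → l++
[7,20] 11+36=47 <50 → l++
[8,20] 13+36=49 <50 → l++
[9,20] 14+36=50 → found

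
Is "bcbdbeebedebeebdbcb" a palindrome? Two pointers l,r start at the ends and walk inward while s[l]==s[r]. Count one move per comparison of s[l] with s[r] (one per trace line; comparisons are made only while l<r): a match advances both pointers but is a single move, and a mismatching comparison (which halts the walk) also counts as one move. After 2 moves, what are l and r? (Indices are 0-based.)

l=2, r=16

[0,18] 'b'=='b' → l++,r--
[1,17] 'c'=='c' → l++,r--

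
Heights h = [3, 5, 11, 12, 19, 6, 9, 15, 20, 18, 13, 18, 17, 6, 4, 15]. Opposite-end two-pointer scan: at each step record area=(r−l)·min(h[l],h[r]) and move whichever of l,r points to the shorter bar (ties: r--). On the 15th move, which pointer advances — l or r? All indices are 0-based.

l=0 r=15: min(3,15)*15=45 best=45 *, l++
l=1 r=15: min(5,15)*14=70 best=70 *, l++
l=2 r=15: min(11,15)*13=143 best=143 *, l++
l=3 r=15: min(12,15)*12=144 best=144 *, l++
l=4 r=15: min(19,15)*11=165 best=165 *, r--
l=4 r=14: min(19,4)*10=40 best=165, r--
l=4 r=13: min(19,6)*9=54 best=165, r--
l=4 r=12: min(19,17)*8=136 best=165, r--
l=4 r=11: min(19,18)*7=126 best=165, r--
l=4 r=10: min(19,13)*6=78 best=165, r--
l=4 r=9: min(19,18)*5=90 best=165, r--
l=4 r=8: min(19,20)*4=76 best=165, l++
l=5 r=8: min(6,20)*3=18 best=165, l++
l=6 r=8: min(9,20)*2=18 best=165, l++
l=7 r=8: min(15,20)*1=15 best=165, l++

l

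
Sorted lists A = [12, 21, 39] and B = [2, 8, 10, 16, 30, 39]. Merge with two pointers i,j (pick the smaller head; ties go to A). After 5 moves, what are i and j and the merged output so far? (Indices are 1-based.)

i=2, j=5, merged so far=[2, 8, 10, 12, 16]

i=1 j=1: A[i]=12>B[j]=2 take 2, j++
i=1 j=2: A[i]=12>B[j]=8 take 8, j++
i=1 j=3: A[i]=12>B[j]=10 take 10, j++
i=1 j=4: A[i]=12<=B[j]=16 take 12, i++
i=2 j=4: A[i]=21>B[j]=16 take 16, j++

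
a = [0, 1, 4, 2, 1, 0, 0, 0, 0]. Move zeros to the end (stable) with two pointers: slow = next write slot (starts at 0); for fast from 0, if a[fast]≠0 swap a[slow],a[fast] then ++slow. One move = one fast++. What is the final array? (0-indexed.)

(s=0,f=0) a[fast]=0 → fast++
(s=0,f=1) a[fast]=1≠0 swap→a[0]=1 → slow++,fast++
(s=1,f=2) a[fast]=4≠0 swap→a[1]=4 → slow++,fast++
(s=2,f=3) a[fast]=2≠0 swap→a[2]=2 → slow++,fast++
(s=3,f=4) a[fast]=1≠0 swap→a[3]=1 → slow++,fast++
(s=4,f=5) a[fast]=0 → fast++
(s=4,f=6) a[fast]=0 → fast++
(s=4,f=7) a[fast]=0 → fast++
(s=4,f=8) a[fast]=0 → fast++

[1, 4, 2, 1, 0, 0, 0, 0, 0]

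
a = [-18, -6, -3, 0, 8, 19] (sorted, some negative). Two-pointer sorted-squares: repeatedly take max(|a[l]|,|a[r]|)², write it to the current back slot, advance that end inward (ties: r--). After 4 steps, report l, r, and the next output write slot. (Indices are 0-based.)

[0,5] |-18|<=|19| out[5]=361 → r--
[0,4] |-18|>|8| out[4]=324 → l++
[1,4] |-6|<=|8| out[3]=64 → r--
[1,3] |-6|>|0| out[2]=36 → l++

l=2, r=3, next write slot=1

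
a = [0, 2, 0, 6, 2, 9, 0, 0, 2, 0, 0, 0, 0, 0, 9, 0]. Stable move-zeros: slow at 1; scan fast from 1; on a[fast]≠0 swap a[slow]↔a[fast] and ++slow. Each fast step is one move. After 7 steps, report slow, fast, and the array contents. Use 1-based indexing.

(s=1,f=1) a[fast]=0 → fast++
(s=1,f=2) a[fast]=2≠0 swap→a[1]=2 → slow++,fast++
(s=2,f=3) a[fast]=0 → fast++
(s=2,f=4) a[fast]=6≠0 swap→a[2]=6 → slow++,fast++
(s=3,f=5) a[fast]=2≠0 swap→a[3]=2 → slow++,fast++
(s=4,f=6) a[fast]=9≠0 swap→a[4]=9 → slow++,fast++
(s=5,f=7) a[fast]=0 → fast++

slow=5, fast=8, a=[2, 6, 2, 9, 0, 0, 0, 0, 2, 0, 0, 0, 0, 0, 9, 0]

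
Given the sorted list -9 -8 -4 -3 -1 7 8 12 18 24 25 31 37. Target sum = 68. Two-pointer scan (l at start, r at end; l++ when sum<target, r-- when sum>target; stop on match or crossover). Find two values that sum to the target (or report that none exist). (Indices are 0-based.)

[0,12] -9+37=28 <68 → l++
[1,12] -8+37=29 <68 → l++
[2,12] -4+37=33 <68 → l++
[3,12] -3+37=34 <68 → l++
[4,12] -1+37=36 <68 → l++
[5,12] 7+37=44 <68 → l++
[6,12] 8+37=45 <68 → l++
[7,12] 12+37=49 <68 → l++
[8,12] 18+37=55 <68 → l++
[9,12] 24+37=61 <68 → l++
[10,12] 25+37=62 <68 → l++
[11,12] 31+37=68 → found

(31, 37)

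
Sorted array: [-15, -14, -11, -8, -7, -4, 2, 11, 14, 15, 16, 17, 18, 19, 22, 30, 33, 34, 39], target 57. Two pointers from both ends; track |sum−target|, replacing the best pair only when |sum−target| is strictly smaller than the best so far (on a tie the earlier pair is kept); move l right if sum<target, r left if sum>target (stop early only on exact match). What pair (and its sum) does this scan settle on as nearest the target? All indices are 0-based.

l=0 r=18: -15+39=24 d=33 *, l++
l=1 r=18: -14+39=25 d=32 *, l++
l=2 r=18: -11+39=28 d=29 *, l++
l=3 r=18: -8+39=31 d=26 *, l++
l=4 r=18: -7+39=32 d=25 *, l++
l=5 r=18: -4+39=35 d=22 *, l++
l=6 r=18: 2+39=41 d=16 *, l++
l=7 r=18: 11+39=50 d=7 *, l++
l=8 r=18: 14+39=53 d=4 *, l++
l=9 r=18: 15+39=54 d=3 *, l++
l=10 r=18: 16+39=55 d=2 *, l++
l=11 r=18: 17+39=56 d=1 *, l++
l=12 r=18: 18+39=57 d=0 *, stop

pair (18, 39) with sum 57 (|Δ|=0)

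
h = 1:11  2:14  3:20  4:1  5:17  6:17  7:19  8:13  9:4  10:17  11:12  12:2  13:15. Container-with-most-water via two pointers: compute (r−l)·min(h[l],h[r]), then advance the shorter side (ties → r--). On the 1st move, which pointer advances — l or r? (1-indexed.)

[1,13] min(11,15)*12=132 best=132 * → l++

l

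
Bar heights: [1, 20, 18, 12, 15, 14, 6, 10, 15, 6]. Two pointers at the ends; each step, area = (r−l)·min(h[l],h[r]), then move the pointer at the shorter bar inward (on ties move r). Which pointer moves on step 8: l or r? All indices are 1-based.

r

l=1 r=10: min(1,6)*9=9 best=9 *, l++
l=2 r=10: min(20,6)*8=48 best=48 *, r--
l=2 r=9: min(20,15)*7=105 best=105 *, r--
l=2 r=8: min(20,10)*6=60 best=105, r--
l=2 r=7: min(20,6)*5=30 best=105, r--
l=2 r=6: min(20,14)*4=56 best=105, r--
l=2 r=5: min(20,15)*3=45 best=105, r--
l=2 r=4: min(20,12)*2=24 best=105, r--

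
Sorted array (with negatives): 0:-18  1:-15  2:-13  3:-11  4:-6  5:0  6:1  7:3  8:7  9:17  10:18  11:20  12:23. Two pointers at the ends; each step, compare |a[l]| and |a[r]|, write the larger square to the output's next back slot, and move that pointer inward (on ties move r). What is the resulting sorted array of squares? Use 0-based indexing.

[0, 1, 9, 36, 49, 121, 169, 225, 289, 324, 324, 400, 529]

[0,12] |-18|<=|23| out[12]=529 → r--
[0,11] |-18|<=|20| out[11]=400 → r--
[0,10] |-18|<=|18| out[10]=324 → r--
[0,9] |-18|>|17| out[9]=324 → l++
[1,9] |-15|<=|17| out[8]=289 → r--
[1,8] |-15|>|7| out[7]=225 → l++
[2,8] |-13|>|7| out[6]=169 → l++
[3,8] |-11|>|7| out[5]=121 → l++
[4,8] |-6|<=|7| out[4]=49 → r--
[4,7] |-6|>|3| out[3]=36 → l++
[5,7] |0|<=|3| out[2]=9 → r--
[5,6] |0|<=|1| out[1]=1 → r--
[5,5] |0|<=|0| out[0]=0 → r--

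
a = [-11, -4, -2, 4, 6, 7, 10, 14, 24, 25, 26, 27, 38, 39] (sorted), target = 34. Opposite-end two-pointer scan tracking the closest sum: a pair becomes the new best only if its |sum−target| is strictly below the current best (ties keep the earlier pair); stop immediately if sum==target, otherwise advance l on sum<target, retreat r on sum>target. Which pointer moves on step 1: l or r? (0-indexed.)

[0,13] -11+39=28 d=6 * → l++

l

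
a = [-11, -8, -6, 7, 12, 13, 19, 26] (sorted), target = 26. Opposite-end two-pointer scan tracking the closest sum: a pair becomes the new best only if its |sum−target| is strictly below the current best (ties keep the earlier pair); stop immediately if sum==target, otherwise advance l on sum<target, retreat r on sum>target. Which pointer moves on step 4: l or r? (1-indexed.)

r

[1,8] -11+26=15 d=11 * → l++
[2,8] -8+26=18 d=8 * → l++
[3,8] -6+26=20 d=6 * → l++
[4,8] 7+26=33 d=7 → r--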